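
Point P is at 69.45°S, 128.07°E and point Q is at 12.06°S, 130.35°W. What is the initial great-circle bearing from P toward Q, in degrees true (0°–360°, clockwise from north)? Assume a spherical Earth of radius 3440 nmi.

105.0°

N = sin Δλ·cos φ₂ = +0.9580;  D = cos φ₁ sin φ₂ − sin φ₁ cos φ₂ cos Δλ = -0.2572
initial course = atan2(N, D) = 105.03°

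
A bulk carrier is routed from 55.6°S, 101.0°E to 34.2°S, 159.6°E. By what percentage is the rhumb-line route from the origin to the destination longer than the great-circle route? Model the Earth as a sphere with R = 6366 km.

Great circle: σ = 0.7852 rad → d_gc = Rσ = 4998.7 km
Rhumb: Δφ = +0.3735, Δλ = +1.0228, Δψ = +0.5368, q = Δφ/Δψ = 0.6958 → d_rh = R√(Δφ²+q²Δλ²) = 5116.6 km
Excess = (5116.6 − 4998.7) / 4998.7 = 117.9 / 4998.7 = 2.36% ≈ 2.4%

2.4%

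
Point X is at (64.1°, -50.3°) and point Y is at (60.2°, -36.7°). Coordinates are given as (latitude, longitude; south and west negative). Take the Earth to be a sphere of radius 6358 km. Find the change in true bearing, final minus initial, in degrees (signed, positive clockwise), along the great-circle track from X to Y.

At departure: θ₁ = atan2(sin Δλ cos φ₂, cos φ₁ sin φ₂ − sin φ₁ cos φ₂ cos Δλ) = 115.40°
At arrival: θ₂ = atan2(sin Δλ cos φ₁, −cos φ₂ sin φ₁ + sin φ₂ cos φ₁ cos Δλ) = 127.44°
Δθ = θ₂ − θ₁ = +12.0°

+12.0°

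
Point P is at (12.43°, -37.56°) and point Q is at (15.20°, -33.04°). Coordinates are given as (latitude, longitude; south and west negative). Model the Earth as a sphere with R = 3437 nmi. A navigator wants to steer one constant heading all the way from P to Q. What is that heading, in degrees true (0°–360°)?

Meridional parts: M(φ₁)=+0.2187, M(φ₂)=+0.2685 → ΔM = +0.0498;  Δλ = +0.0789 rad
tan C = Δλ / ΔM = +1.5844 → C = 57.74°

57.7°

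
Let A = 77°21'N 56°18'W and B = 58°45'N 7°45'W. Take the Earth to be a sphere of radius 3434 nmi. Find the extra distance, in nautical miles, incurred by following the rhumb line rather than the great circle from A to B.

Great circle: cos σ = sin φ₁ sin φ₂ + cos φ₁ cos φ₂ cos Δλ,  σ = 0.4290 rad → d_gc = 1473.3 nmi
Rhumb line: Δψ = -0.9255, q = Δφ/Δψ = 0.3508, d_rh = R√(Δφ²+q²Δλ²) = 1511.4 nmi
Excess = 1511.4 − 1473.3 = 38.1 ≈ 38 nmi

38 nmi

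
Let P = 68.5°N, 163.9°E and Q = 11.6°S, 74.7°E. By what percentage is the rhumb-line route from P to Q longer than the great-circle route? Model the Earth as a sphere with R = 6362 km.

Great circle: σ = 1.7539 rad → d_gc = Rσ = 11158.3 km
Rhumb: Δφ = -1.3980, Δλ = -1.5568, Δψ = -1.8653, q = Δφ/Δψ = 0.7495 → d_rh = R√(Δφ²+q²Δλ²) = 11584.8 km
Excess = (11584.8 − 11158.3) / 11158.3 = 426.5 / 11158.3 = 3.82% ≈ 3.8%

3.8%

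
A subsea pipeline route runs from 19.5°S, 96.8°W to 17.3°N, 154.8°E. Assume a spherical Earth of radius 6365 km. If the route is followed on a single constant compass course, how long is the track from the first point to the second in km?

12517 km

Rhumb course C = atan2(Δλ, Δψ) with Δψ = ln[tan(π/4+φ₂/2)/tan(π/4+φ₁/2)] = +0.6537, Δλ = -1.8919 → C = 289.06°
d = R·|Δφ| / |cos C| = 6365·0.64228 / 0.32659 = 12517 km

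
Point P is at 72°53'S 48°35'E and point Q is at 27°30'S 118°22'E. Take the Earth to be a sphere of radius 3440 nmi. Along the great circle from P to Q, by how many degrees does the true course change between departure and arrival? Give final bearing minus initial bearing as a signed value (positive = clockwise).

-60.3°

At departure: θ₁ = atan2(sin Δλ cos φ₂, cos φ₁ sin φ₂ − sin φ₁ cos φ₂ cos Δλ) = 79.32°
At arrival: θ₂ = atan2(sin Δλ cos φ₁, −cos φ₂ sin φ₁ + sin φ₂ cos φ₁ cos Δλ) = 19.03°
Δθ = θ₂ − θ₁ = -60.3°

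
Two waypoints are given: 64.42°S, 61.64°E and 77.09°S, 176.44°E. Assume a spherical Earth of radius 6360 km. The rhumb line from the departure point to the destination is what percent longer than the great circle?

17.0%

Great circle: σ = 0.5759 rad → d_gc = Rσ = 3662.5 km
Rhumb: Δφ = -0.2211, Δλ = +2.0036, Δψ = -0.6964, q = Δφ/Δψ = 0.3176 → d_rh = R√(Δφ²+q²Δλ²) = 4284.0 km
Excess = (4284.0 − 3662.5) / 3662.5 = 621.5 / 3662.5 = 16.97% ≈ 17.0%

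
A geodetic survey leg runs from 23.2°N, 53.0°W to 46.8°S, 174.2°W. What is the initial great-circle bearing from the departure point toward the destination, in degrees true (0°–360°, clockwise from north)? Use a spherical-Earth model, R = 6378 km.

θ = atan2( sin Δλ·cos φ₂ ,  cos φ₁ sin φ₂ − sin φ₁ cos φ₂ cos Δλ )
  = atan2(-0.5855, -0.5303) = 227.83°

227.8°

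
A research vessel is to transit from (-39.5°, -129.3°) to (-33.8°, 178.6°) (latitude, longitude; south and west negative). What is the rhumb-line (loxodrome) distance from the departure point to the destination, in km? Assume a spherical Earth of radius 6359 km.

Δψ = ln[tan(π/4+φ₂/2)/tan(π/4+φ₁/2)] = +0.1241;  Δφ = +0.0995 rad,  Δλ = -0.9093 rad
q = Δφ/Δψ = 0.8016
d = R·√(Δφ² + q²Δλ²) = 6359·0.73567 = 4678 km

4678 km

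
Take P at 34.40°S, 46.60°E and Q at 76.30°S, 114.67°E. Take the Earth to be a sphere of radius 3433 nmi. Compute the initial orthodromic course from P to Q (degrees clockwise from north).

N = sin Δλ·cos φ₂ = +0.2197;  D = cos φ₁ sin φ₂ − sin φ₁ cos φ₂ cos Δλ = -0.7517
initial course = atan2(N, D) = 163.71°

163.7°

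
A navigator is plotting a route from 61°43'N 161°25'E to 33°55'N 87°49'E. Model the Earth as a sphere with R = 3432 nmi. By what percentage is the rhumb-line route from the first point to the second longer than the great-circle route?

4.3%

Great circle: σ = 0.9243 rad → d_gc = Rσ = 3172.2 nmi
Rhumb: Δφ = -0.4852, Δλ = -1.2846, Δψ = -0.7486, q = Δφ/Δψ = 0.6481 → d_rh = R√(Δφ²+q²Δλ²) = 3307.2 nmi
Excess = (3307.2 − 3172.2) / 3172.2 = 135.0 / 3172.2 = 4.26% ≈ 4.3%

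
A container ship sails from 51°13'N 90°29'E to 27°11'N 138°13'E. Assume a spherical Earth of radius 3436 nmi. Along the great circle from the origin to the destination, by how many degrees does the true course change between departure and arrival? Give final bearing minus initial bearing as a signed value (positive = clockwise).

At departure: θ₁ = atan2(sin Δλ cos φ₂, cos φ₁ sin φ₂ − sin φ₁ cos φ₂ cos Δλ) = 105.31°
At arrival: θ₂ = atan2(sin Δλ cos φ₁, −cos φ₂ sin φ₁ + sin φ₂ cos φ₁ cos Δλ) = 137.22°
Δθ = θ₂ − θ₁ = +31.9°

+31.9°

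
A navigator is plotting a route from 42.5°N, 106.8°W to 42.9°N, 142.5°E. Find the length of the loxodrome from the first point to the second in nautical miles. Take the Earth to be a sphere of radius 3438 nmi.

4882 nmi

Δψ = ln[tan(π/4+φ₂/2)/tan(π/4+φ₁/2)] = +0.0095;  Δφ = +0.0070 rad,  Δλ = -1.9321 rad
q = Δφ/Δψ = 0.7349
d = R·√(Δφ² + q²Δλ²) = 3438·1.41992 = 4882 nmi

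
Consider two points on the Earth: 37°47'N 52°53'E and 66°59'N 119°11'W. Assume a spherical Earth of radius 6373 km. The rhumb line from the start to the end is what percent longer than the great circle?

Great circle: σ = 1.3100 rad → d_gc = Rσ = 8348.7 km
Rhumb: Δφ = +0.5096, Δλ = -3.0031, Δψ = +0.8784, q = Δφ/Δψ = 0.5802 → d_rh = R√(Δφ²+q²Δλ²) = 11569.6 km
Excess = (11569.6 − 8348.7) / 8348.7 = 3220.9 / 8348.7 = 38.58% ≈ 38.6%

38.6%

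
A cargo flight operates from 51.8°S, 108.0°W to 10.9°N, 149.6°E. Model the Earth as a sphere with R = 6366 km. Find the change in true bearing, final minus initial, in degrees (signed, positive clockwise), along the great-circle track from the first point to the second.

+53.9°

Initial bearing θ₁ = atan2(sin Δλ cos φ₂, cos φ₁ sin φ₂ − sin φ₁ cos φ₂ cos Δλ) = 267.09°
Final bearing θ₂ = (initial bearing from the destination back to the start) + 180° = 321.03°
Δθ = θ₂ − θ₁ = +53.9°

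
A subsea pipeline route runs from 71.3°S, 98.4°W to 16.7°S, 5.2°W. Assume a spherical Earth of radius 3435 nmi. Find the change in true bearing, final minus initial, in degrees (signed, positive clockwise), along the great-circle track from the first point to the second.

Initial bearing θ₁ = atan2(sin Δλ cos φ₂, cos φ₁ sin φ₂ − sin φ₁ cos φ₂ cos Δλ) = 98.49°
Final bearing θ₂ = (initial bearing from the destination back to the start) + 180° = 19.33°
Δθ = θ₂ − θ₁ = -79.2°

-79.2°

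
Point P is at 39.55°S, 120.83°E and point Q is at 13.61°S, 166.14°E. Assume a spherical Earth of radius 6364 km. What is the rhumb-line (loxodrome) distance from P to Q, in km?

Δψ = ln[tan(π/4+φ₂/2)/tan(π/4+φ₁/2)] = +0.5129;  Δφ = +0.4527 rad,  Δλ = +0.7908 rad
q = Δφ/Δψ = 0.8827
d = R·√(Δφ² + q²Δλ²) = 6364·0.83203 = 5295 km

5295 km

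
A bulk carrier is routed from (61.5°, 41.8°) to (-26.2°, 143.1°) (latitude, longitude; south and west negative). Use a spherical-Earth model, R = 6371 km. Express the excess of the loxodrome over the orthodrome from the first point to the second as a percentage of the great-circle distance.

Great circle: σ = 2.0622 rad → d_gc = Rσ = 13138.5 km
Rhumb: Δφ = -1.5307, Δλ = +1.7680, Δψ = -1.8446, q = Δφ/Δψ = 0.8298 → d_rh = R√(Δφ²+q²Δλ²) = 13507.7 km
Excess = (13507.7 − 13138.5) / 13138.5 = 369.2 / 13138.5 = 2.81% ≈ 2.8%

2.8%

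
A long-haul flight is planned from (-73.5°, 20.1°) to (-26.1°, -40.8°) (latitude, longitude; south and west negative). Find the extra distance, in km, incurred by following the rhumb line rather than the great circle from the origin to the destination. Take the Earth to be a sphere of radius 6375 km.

Great circle: cos σ = sin φ₁ sin φ₂ + cos φ₁ cos φ₂ cos Δλ,  σ = 0.9934 rad → d_gc = 6332.8 km
Rhumb line: Δψ = +1.4589, q = Δφ/Δψ = 0.5671, d_rh = R√(Δφ²+q²Δλ²) = 6525.2 km
Excess = 6525.2 − 6332.8 = 192.4 ≈ 192 km

192 km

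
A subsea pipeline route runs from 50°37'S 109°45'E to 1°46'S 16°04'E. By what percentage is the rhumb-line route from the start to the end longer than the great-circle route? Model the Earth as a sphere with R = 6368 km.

3.2%

Great circle: σ = 1.5877 rad → d_gc = Rσ = 10110.5 km
Rhumb: Δφ = +0.8526, Δλ = -1.6351, Δψ = +0.9967, q = Δφ/Δψ = 0.8554 → d_rh = R√(Δφ²+q²Δλ²) = 10431.1 km
Excess = (10431.1 − 10110.5) / 10110.5 = 320.6 / 10110.5 = 3.17% ≈ 3.2%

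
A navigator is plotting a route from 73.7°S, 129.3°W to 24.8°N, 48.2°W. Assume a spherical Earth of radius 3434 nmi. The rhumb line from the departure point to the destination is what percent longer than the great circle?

2.9%

Great circle: σ = 1.9425 rad → d_gc = Rσ = 6670.4 nmi
Rhumb: Δφ = +1.7191, Δλ = +1.4155, Δψ = +2.3905, q = Δφ/Δψ = 0.7192 → d_rh = R√(Δφ²+q²Δλ²) = 6860.9 nmi
Excess = (6860.9 − 6670.4) / 6670.4 = 190.5 / 6670.4 = 2.86% ≈ 2.9%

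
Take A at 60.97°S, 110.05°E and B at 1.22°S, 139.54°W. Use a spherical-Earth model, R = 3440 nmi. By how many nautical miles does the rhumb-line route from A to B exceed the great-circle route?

Great circle: cos σ = sin φ₁ sin φ₂ + cos φ₁ cos φ₂ cos Δλ,  σ = 1.7219 rad → d_gc = 5923.5 nmi
Rhumb line: Δψ = +1.3300, q = Δφ/Δψ = 0.7841, d_rh = R√(Δφ²+q²Δλ²) = 6315.3 nmi
Excess = 6315.3 − 5923.5 = 391.8 ≈ 392 nmi

392 nmi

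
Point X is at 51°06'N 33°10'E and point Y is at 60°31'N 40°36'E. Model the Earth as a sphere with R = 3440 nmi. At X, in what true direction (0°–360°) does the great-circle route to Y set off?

20.9°

N = sin Δλ·cos φ₂ = +0.0637;  D = cos φ₁ sin φ₂ − sin φ₁ cos φ₂ cos Δλ = +0.1668
initial course = atan2(N, D) = 20.89°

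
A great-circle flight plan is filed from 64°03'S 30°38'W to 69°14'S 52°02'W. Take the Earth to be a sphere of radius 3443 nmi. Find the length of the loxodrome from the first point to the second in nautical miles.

596 nmi

Rhumb course C = atan2(Δλ, Δψ) with Δψ = ln[tan(π/4+φ₂/2)/tan(π/4+φ₁/2)] = -0.2291, Δλ = -0.3735 → C = 238.48°
d = R·|Δφ| / |cos C| = 3443·0.09047 / 0.52285 = 596 nmi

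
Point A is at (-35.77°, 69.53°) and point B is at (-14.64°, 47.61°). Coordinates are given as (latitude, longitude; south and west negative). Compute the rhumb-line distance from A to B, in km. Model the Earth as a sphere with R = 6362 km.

3205 km

Δψ = ln[tan(π/4+φ₂/2)/tan(π/4+φ₁/2)] = +0.4110;  Δφ = +0.3688 rad,  Δλ = -0.3826 rad
q = Δφ/Δψ = 0.8973
d = R·√(Δφ² + q²Δλ²) = 6362·0.50385 = 3205 km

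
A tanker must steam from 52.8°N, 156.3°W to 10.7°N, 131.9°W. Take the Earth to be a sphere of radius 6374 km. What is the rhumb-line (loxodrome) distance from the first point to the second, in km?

Rhumb course C = atan2(Δλ, Δψ) with Δψ = ln[tan(π/4+φ₂/2)/tan(π/4+φ₁/2)] = -0.9012, Δλ = +0.4259 → C = 154.71°
d = R·|Δφ| / |cos C| = 6374·0.73478 / 0.90414 = 5180 km

5180 km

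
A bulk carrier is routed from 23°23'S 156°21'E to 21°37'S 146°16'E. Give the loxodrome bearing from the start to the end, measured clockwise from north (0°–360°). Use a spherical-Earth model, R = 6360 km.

280.7°

Meridional parts: M(φ₁)=-0.4199, M(φ₂)=-0.3866 → ΔM = +0.0334;  Δλ = -0.1760 rad
tan C = Δλ / ΔM = -5.2728 → C = 280.74°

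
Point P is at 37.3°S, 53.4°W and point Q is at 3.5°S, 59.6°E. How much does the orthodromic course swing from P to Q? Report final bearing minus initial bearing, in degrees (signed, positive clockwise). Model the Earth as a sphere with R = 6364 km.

Initial bearing θ₁ = atan2(sin Δλ cos φ₂, cos φ₁ sin φ₂ − sin φ₁ cos φ₂ cos Δλ) = 107.23°
Final bearing θ₂ = (initial bearing from the destination back to the start) + 180° = 49.57°
Δθ = θ₂ − θ₁ = -57.7°

-57.7°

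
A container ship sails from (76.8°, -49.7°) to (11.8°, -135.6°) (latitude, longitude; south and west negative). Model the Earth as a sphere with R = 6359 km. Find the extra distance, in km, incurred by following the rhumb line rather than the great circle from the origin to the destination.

Great circle: cos σ = sin φ₁ sin φ₂ + cos φ₁ cos φ₂ cos Δλ,  σ = 1.3540 rad → d_gc = 8610.3 km
Rhumb line: Δψ = -1.9493, q = Δφ/Δψ = 0.5820, d_rh = R√(Δφ²+q²Δλ²) = 9101.0 km
Excess = 9101.0 − 8610.3 = 490.7 ≈ 491 km

491 km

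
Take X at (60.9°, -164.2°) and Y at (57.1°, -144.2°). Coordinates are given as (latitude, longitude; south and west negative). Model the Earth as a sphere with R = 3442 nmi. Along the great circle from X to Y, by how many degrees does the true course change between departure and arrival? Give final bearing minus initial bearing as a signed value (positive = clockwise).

+17.2°

Initial bearing θ₁ = atan2(sin Δλ cos φ₂, cos φ₁ sin φ₂ − sin φ₁ cos φ₂ cos Δλ) = 101.46°
Final bearing θ₂ = (initial bearing from the destination back to the start) + 180° = 118.66°
Δθ = θ₂ − θ₁ = +17.2°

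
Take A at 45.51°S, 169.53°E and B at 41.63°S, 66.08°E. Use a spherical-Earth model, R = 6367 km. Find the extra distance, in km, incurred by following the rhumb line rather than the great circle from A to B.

625 km

Great circle: cos σ = sin φ₁ sin φ₂ + cos φ₁ cos φ₂ cos Δλ,  σ = 1.2110 rad → d_gc = 7710.5 km
Rhumb line: Δψ = +0.0935, q = Δφ/Δψ = 0.7241, d_rh = R√(Δφ²+q²Δλ²) = 8335.8 km
Excess = 8335.8 − 7710.5 = 625.3 ≈ 625 km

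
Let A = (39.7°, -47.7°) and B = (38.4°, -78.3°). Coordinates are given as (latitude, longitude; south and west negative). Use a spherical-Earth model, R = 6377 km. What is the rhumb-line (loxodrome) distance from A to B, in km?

2649 km

Rhumb course C = atan2(Δλ, Δψ) with Δψ = ln[tan(π/4+φ₂/2)/tan(π/4+φ₁/2)] = -0.0292, Δλ = -0.5341 → C = 266.87°
d = R·|Δφ| / |cos C| = 6377·0.02269 / 0.05463 = 2649 km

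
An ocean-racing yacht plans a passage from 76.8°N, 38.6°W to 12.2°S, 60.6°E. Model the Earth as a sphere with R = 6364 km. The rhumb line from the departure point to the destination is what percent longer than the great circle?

6.0%

Great circle: σ = 1.8146 rad → d_gc = Rσ = 11548.3 km
Rhumb: Δφ = -1.5533, Δλ = +1.7314, Δψ = -2.3713, q = Δφ/Δψ = 0.6551 → d_rh = R√(Δφ²+q²Δλ²) = 12240.1 km
Excess = (12240.1 − 11548.3) / 11548.3 = 691.8 / 11548.3 = 5.99% ≈ 6.0%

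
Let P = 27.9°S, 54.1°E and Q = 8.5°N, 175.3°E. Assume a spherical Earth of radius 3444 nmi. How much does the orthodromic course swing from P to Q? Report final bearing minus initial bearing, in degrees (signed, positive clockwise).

-34.9°

Initial bearing θ₁ = atan2(sin Δλ cos φ₂, cos φ₁ sin φ₂ − sin φ₁ cos φ₂ cos Δλ) = 97.35°
Final bearing θ₂ = (initial bearing from the destination back to the start) + 180° = 62.40°
Δθ = θ₂ − θ₁ = -34.9°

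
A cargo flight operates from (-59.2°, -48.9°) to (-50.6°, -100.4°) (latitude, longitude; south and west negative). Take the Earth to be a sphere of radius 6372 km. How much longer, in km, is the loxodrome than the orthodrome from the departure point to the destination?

Great circle: cos σ = sin φ₁ sin φ₂ + cos φ₁ cos φ₂ cos Δλ,  σ = 0.5235 rad → d_gc = 3335.80 km
Rhumb line: Δψ = +0.2623, q = Δφ/Δψ = 0.5723, d_rh = R√(Δφ²+q²Δλ²) = 3414.33 km
Excess = 3414.33 − 3335.80 = 78.53 ≈ 79 km

79 km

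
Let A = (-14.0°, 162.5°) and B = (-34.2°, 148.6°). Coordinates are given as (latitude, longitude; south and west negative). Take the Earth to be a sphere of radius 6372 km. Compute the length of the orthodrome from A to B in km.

Haversine: a = sin²(Δφ/2)+cos φ₁ cos φ₂ sin²(Δλ/2) = 0.04250;  σ = 2·atan2(√a,√(1−a))
σ = 23.795° → d = Rσ = 6372·0.41531 = 2646 km

2646 km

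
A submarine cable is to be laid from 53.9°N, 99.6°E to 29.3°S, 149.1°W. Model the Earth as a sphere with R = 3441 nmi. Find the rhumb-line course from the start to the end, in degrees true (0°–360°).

Meridional parts: M(φ₁)=+1.1212, M(φ₂)=-0.5352 → ΔM = -1.6565;  Δλ = +1.9426 rad
tan C = Δλ / ΔM = -1.1727 → C = 130.46°

130.5°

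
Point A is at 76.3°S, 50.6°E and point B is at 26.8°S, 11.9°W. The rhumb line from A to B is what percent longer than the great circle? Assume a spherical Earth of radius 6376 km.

Great circle: σ = 1.0055 rad → d_gc = Rσ = 6411.1 km
Rhumb: Δφ = +0.8639, Δλ = -1.0908, Δψ = +1.6334, q = Δφ/Δψ = 0.5289 → d_rh = R√(Δφ²+q²Δλ²) = 6623.9 km
Excess = (6623.9 − 6411.1) / 6411.1 = 212.8 / 6411.1 = 3.32% ≈ 3.3%

3.3%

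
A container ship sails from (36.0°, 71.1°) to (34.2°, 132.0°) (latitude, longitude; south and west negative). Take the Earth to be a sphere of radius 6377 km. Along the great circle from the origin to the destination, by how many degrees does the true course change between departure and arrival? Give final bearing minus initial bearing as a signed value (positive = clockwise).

At departure: θ₁ = atan2(sin Δλ cos φ₂, cos φ₁ sin φ₂ − sin φ₁ cos φ₂ cos Δλ) = 73.19°
At arrival: θ₂ = atan2(sin Δλ cos φ₁, −cos φ₂ sin φ₁ + sin φ₂ cos φ₁ cos Δλ) = 110.55°
Δθ = θ₂ − θ₁ = +37.4°

+37.4°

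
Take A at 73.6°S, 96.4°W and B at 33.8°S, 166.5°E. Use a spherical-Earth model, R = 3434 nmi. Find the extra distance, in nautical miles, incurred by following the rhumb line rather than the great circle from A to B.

323 nmi

Great circle: cos σ = sin φ₁ sin φ₂ + cos φ₁ cos φ₂ cos Δλ,  σ = 1.0418 rad → d_gc = 3577.6 nmi
Rhumb line: Δψ = +1.3098, q = Δφ/Δψ = 0.5303, d_rh = R√(Δφ²+q²Δλ²) = 3900.8 nmi
Excess = 3900.8 − 3577.6 = 323.2 ≈ 323 nmi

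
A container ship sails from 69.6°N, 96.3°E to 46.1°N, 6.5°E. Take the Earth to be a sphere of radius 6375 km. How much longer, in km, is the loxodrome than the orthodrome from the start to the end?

Great circle: cos σ = sin φ₁ sin φ₂ + cos φ₁ cos φ₂ cos Δλ,  σ = 0.8282 rad → d_gc = 5279.8 km
Rhumb line: Δψ = -0.8064, q = Δφ/Δψ = 0.5086, d_rh = R√(Δφ²+q²Δλ²) = 5715.1 km
Excess = 5715.1 − 5279.8 = 435.3 ≈ 435 km

435 km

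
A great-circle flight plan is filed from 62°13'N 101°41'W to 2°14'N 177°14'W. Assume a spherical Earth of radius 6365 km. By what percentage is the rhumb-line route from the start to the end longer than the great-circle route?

Great circle: σ = 1.4195 rad → d_gc = Rσ = 9035.2 km
Rhumb: Δφ = -1.0469, Δλ = -1.3186, Δψ = -1.3581, q = Δφ/Δψ = 0.7709 → d_rh = R√(Δφ²+q²Δλ²) = 9287.7 km
Excess = (9287.7 − 9035.2) / 9035.2 = 252.5 / 9035.2 = 2.79% ≈ 2.8%

2.8%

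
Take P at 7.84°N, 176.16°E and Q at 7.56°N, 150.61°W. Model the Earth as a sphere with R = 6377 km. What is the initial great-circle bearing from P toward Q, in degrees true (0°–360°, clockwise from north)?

θ = atan2( sin Δλ·cos φ₂ ,  cos φ₁ sin φ₂ − sin φ₁ cos φ₂ cos Δλ )
  = atan2(+0.5432, +0.0172) = 88.18°

88.2°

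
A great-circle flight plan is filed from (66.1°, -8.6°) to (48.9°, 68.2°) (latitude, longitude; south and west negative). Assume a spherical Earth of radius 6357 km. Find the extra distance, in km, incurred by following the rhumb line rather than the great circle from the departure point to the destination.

Great circle: cos σ = sin φ₁ sin φ₂ + cos φ₁ cos φ₂ cos Δλ,  σ = 0.7231 rad → d_gc = 4596.7 km
Rhumb line: Δψ = -0.5717, q = Δφ/Δψ = 0.5251, d_rh = R√(Δφ²+q²Δλ²) = 4864.3 km
Excess = 4864.3 − 4596.7 = 267.6 ≈ 268 km

268 km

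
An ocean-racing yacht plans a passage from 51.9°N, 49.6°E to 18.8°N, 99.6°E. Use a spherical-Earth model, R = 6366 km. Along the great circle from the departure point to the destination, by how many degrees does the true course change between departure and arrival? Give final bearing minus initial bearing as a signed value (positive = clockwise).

+31.4°

Initial bearing θ₁ = atan2(sin Δλ cos φ₂, cos φ₁ sin φ₂ − sin φ₁ cos φ₂ cos Δλ) = 111.11°
Final bearing θ₂ = (initial bearing from the destination back to the start) + 180° = 142.55°
Δθ = θ₂ − θ₁ = +31.4°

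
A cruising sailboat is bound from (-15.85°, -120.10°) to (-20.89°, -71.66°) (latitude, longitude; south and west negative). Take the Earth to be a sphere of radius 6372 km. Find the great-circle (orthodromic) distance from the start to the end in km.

5125 km

cos σ = sin φ₁ sin φ₂ + cos φ₁ cos φ₂ cos Δλ
      = sin(-15.85°)sin(-20.89°) + cos(-15.85°)cos(-20.89°)cos(48.44°) = 0.6936
σ = 46.083° → d = Rσ = 6372·0.80429 = 5125 km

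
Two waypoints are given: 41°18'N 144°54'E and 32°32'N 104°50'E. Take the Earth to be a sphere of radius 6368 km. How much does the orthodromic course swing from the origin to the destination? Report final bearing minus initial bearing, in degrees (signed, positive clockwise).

-24.8°

At departure: θ₁ = atan2(sin Δλ cos φ₂, cos φ₁ sin φ₂ − sin φ₁ cos φ₂ cos Δλ) = 267.70°
At arrival: θ₂ = atan2(sin Δλ cos φ₁, −cos φ₂ sin φ₁ + sin φ₂ cos φ₁ cos Δλ) = 242.92°
Δθ = θ₂ − θ₁ = -24.8°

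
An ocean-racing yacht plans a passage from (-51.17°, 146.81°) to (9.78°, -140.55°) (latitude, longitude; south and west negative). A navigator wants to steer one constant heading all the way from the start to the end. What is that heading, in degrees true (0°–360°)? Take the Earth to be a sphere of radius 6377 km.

46.2°

Δψ = ln[tan(π/4+φ₂/2)/tan(π/4+φ₁/2)] = +1.2144
Δλ = +1.2678 rad (taken the short way round)
course = atan2(Δλ, Δψ) = 46.23°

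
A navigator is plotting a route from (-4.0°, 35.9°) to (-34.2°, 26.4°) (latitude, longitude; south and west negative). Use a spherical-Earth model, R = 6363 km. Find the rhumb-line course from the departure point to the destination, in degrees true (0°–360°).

Δψ = ln[tan(π/4+φ₂/2)/tan(π/4+φ₁/2)] = -0.5660
Δλ = -0.1658 rad (taken the short way round)
course = atan2(Δλ, Δψ) = 196.33°

196.3°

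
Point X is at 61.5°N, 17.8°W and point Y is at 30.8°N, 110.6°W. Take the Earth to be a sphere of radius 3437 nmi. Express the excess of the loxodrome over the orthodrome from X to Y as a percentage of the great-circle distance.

Great circle: σ = 1.1263 rad → d_gc = Rσ = 3871.2 nmi
Rhumb: Δφ = -0.5358, Δλ = -1.6197, Δψ = -0.8051, q = Δφ/Δψ = 0.6656 → d_rh = R√(Δφ²+q²Δλ²) = 4137.5 nmi
Excess = (4137.5 − 3871.2) / 3871.2 = 266.3 / 3871.2 = 6.88% ≈ 6.9%

6.9%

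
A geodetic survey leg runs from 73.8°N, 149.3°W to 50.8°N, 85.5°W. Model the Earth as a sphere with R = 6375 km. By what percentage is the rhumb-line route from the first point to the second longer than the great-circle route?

Great circle: σ = 0.6058 rad → d_gc = Rσ = 3862.2 km
Rhumb: Δφ = -0.4014, Δλ = +1.1135, Δψ = -0.9171, q = Δφ/Δψ = 0.4377 → d_rh = R√(Δφ²+q²Δλ²) = 4025.4 km
Excess = (4025.4 − 3862.2) / 3862.2 = 163.2 / 3862.2 = 4.23% ≈ 4.2%

4.2%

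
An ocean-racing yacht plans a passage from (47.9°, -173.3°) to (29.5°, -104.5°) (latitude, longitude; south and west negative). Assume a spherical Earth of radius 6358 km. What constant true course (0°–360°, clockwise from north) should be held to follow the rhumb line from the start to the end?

109.1°

Meridional parts: M(φ₁)=+0.9549, M(φ₂)=+0.5393 → ΔM = -0.4156;  Δλ = +1.2008 rad
tan C = Δλ / ΔM = -2.8892 → C = 109.09°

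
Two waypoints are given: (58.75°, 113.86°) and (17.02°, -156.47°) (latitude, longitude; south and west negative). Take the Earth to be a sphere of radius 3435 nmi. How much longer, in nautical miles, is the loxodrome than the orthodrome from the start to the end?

Great circle: cos σ = sin φ₁ sin φ₂ + cos φ₁ cos φ₂ cos Δλ,  σ = 1.3149 rad → d_gc = 4516.7 nmi
Rhumb line: Δψ = -0.9726, q = Δφ/Δψ = 0.7488, d_rh = R√(Δφ²+q²Δλ²) = 4739.8 nmi
Excess = 4739.8 − 4516.7 = 223.1 ≈ 223 nmi

223 nmi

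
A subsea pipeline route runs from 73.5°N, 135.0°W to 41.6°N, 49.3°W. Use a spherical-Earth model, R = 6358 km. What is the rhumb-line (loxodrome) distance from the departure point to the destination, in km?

Rhumb course C = atan2(Δλ, Δψ) with Δψ = ln[tan(π/4+φ₂/2)/tan(π/4+φ₁/2)] = -1.1313, Δλ = +1.4957 → C = 127.10°
d = R·|Δφ| / |cos C| = 6358·0.55676 / 0.60322 = 5868 km

5868 km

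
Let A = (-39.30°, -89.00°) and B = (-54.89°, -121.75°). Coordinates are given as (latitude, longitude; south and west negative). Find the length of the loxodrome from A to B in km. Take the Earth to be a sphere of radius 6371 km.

3004 km

Δψ = ln[tan(π/4+φ₂/2)/tan(π/4+φ₁/2)] = -0.4039;  Δφ = -0.2721 rad,  Δλ = -0.5716 rad
q = Δφ/Δψ = 0.6738
d = R·√(Δφ² + q²Δλ²) = 6371·0.47154 = 3004 km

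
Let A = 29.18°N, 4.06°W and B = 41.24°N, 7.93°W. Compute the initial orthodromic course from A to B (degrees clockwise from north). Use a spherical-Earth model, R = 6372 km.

346.4°

θ = atan2( sin Δλ·cos φ₂ ,  cos φ₁ sin φ₂ − sin φ₁ cos φ₂ cos Δλ )
  = atan2(-0.0508, +0.2098) = 346.40°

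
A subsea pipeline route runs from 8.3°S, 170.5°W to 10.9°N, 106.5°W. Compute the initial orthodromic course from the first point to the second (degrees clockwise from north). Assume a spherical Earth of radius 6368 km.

74.2°

N = sin Δλ·cos φ₂ = +0.8826;  D = cos φ₁ sin φ₂ − sin φ₁ cos φ₂ cos Δλ = +0.2493
initial course = atan2(N, D) = 74.23°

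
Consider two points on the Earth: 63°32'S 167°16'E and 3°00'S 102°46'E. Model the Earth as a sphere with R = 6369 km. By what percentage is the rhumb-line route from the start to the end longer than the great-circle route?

Great circle: σ = 1.3300 rad → d_gc = Rσ = 8470.9 km
Rhumb: Δφ = +1.0565, Δλ = -1.1257, Δψ = +1.3951, q = Δφ/Δψ = 0.7573 → d_rh = R√(Δφ²+q²Δλ²) = 8646.4 km
Excess = (8646.4 − 8470.9) / 8470.9 = 175.5 / 8470.9 = 2.07% ≈ 2.1%

2.1%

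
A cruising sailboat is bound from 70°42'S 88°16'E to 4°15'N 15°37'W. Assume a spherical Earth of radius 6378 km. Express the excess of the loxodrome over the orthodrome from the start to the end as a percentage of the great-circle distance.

Great circle: σ = 1.7204 rad → d_gc = Rσ = 10972.6 km
Rhumb: Δφ = +1.3081, Δλ = -1.8131, Δψ = +1.8460, q = Δφ/Δψ = 0.7086 → d_rh = R√(Δφ²+q²Δλ²) = 11694.5 km
Excess = (11694.5 − 10972.6) / 10972.6 = 721.9 / 10972.6 = 6.58% ≈ 6.6%

6.6%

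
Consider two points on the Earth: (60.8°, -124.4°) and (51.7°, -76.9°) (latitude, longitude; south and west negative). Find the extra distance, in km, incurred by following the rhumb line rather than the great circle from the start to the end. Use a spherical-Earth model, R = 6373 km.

Great circle: cos σ = sin φ₁ sin φ₂ + cos φ₁ cos φ₂ cos Δλ,  σ = 0.4749 rad → d_gc = 3026.7 km
Rhumb line: Δψ = -0.2875, q = Δφ/Δψ = 0.5524, d_rh = R√(Δφ²+q²Δλ²) = 3088.9 km
Excess = 3088.9 − 3026.7 = 62.2 ≈ 62 km

62 km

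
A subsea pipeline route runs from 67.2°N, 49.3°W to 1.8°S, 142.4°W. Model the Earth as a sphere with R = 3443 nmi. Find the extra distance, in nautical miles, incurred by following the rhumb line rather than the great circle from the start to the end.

Great circle: cos σ = sin φ₁ sin φ₂ + cos φ₁ cos φ₂ cos Δλ,  σ = 1.6207 rad → d_gc = 5580.1 nmi
Rhumb line: Δψ = -1.6327, q = Δφ/Δψ = 0.7376, d_rh = R√(Δφ²+q²Δλ²) = 5849.8 nmi
Excess = 5849.8 − 5580.1 = 269.7 ≈ 270 nmi

270 nmi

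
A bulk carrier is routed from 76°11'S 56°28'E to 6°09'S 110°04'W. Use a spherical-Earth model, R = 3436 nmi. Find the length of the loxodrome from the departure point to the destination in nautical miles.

7401 nmi

Rhumb course C = atan2(Δλ, Δψ) with Δψ = ln[tan(π/4+φ₂/2)/tan(π/4+φ₁/2)] = +2.0031, Δλ = -2.9066 → C = 304.57°
d = R·|Δφ| / |cos C| = 3436·1.22231 / 0.56746 = 7401 nmi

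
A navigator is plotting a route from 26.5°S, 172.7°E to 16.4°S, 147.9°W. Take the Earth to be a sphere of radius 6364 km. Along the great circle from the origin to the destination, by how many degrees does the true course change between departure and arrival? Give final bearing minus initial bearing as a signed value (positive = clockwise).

-15.0°

Initial bearing θ₁ = atan2(sin Δλ cos φ₂, cos φ₁ sin φ₂ − sin φ₁ cos φ₂ cos Δλ) = 82.69°
Final bearing θ₂ = (initial bearing from the destination back to the start) + 180° = 67.72°
Δθ = θ₂ − θ₁ = -15.0°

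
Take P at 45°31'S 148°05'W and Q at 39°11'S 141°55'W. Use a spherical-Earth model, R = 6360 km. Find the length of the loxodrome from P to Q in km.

Δψ = ln[tan(π/4+φ₂/2)/tan(π/4+φ₁/2)] = +0.1498;  Δφ = +0.1105 rad,  Δλ = +0.1076 rad
q = Δφ/Δψ = 0.7380
d = R·√(Δφ² + q²Δλ²) = 6360·0.13612 = 866 km

866 km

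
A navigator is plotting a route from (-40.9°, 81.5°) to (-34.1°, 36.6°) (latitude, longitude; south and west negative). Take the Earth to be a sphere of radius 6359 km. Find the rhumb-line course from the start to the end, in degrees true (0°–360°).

280.8°

Meridional parts: M(φ₁)=-0.7836, M(φ₂)=-0.6338 → ΔM = +0.1498;  Δλ = -0.7837 rad
tan C = Δλ / ΔM = -5.2318 → C = 280.82°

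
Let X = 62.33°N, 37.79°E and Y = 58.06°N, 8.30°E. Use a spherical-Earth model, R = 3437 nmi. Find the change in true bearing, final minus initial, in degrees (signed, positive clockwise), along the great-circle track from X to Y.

-25.7°

Initial bearing θ₁ = atan2(sin Δλ cos φ₂, cos φ₁ sin φ₂ − sin φ₁ cos φ₂ cos Δλ) = 266.98°
Final bearing θ₂ = (initial bearing from the destination back to the start) + 180° = 241.23°
Δθ = θ₂ − θ₁ = -25.7°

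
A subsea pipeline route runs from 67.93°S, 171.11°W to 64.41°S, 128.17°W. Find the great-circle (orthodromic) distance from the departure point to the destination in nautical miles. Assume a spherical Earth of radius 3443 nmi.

cos σ = sin φ₁ sin φ₂ + cos φ₁ cos φ₂ cos Δλ
      = sin(-67.93°)sin(-64.41°) + cos(-67.93°)cos(-64.41°)cos(42.94°) = 0.9546
σ = 17.325° → d = Rσ = 3443·0.30238 = 1041 nmi

1041 nmi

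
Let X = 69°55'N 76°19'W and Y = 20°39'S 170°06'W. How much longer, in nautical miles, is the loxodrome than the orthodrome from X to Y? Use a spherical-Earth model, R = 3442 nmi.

Great circle: cos σ = sin φ₁ sin φ₂ + cos φ₁ cos φ₂ cos Δλ,  σ = 1.9309 rad → d_gc = 6646.3 nmi
Rhumb line: Δψ = -2.0996, q = Δφ/Δψ = 0.7528, d_rh = R√(Δφ²+q²Δλ²) = 6898.6 nmi
Excess = 6898.6 − 6646.3 = 252.3 ≈ 252 nmi

252 nmi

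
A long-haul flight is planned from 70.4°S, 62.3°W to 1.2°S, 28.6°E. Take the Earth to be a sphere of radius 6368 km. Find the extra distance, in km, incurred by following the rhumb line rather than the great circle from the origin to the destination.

511 km

Great circle: cos σ = sin φ₁ sin φ₂ + cos φ₁ cos φ₂ cos Δλ,  σ = 1.5563 rad → d_gc = 9910.7 km
Rhumb line: Δψ = +1.7351, q = Δφ/Δψ = 0.6961, d_rh = R√(Δφ²+q²Δλ²) = 10421.5 km
Excess = 10421.5 − 9910.7 = 510.8 ≈ 511 km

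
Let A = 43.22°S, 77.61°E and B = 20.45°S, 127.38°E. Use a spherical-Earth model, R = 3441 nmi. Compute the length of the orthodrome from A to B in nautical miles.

2831 nmi

Haversine: a = sin²(Δφ/2)+cos φ₁ cos φ₂ sin²(Δλ/2) = 0.15987;  σ = 2·atan2(√a,√(1−a))
σ = 47.136° → d = Rσ = 3441·0.82268 = 2831 nmi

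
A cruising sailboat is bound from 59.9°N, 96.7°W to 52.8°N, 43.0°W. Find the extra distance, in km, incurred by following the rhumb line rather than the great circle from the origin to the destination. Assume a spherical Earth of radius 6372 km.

88 km

Great circle: cos σ = sin φ₁ sin φ₂ + cos φ₁ cos φ₂ cos Δλ,  σ = 0.5184 rad → d_gc = 3303.1 km
Rhumb line: Δψ = -0.2244, q = Δφ/Δψ = 0.5522, d_rh = R√(Δφ²+q²Δλ²) = 3390.8 km
Excess = 3390.8 − 3303.1 = 87.7 ≈ 88 km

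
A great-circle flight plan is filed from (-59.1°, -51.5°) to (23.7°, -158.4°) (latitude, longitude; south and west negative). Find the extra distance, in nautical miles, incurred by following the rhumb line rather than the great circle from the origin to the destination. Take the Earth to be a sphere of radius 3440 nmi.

221 nmi

Great circle: cos σ = sin φ₁ sin φ₂ + cos φ₁ cos φ₂ cos Δλ,  σ = 2.0733 rad → d_gc = 7132.0 nmi
Rhumb line: Δψ = +1.7119, q = Δφ/Δψ = 0.8442, d_rh = R√(Δφ²+q²Δλ²) = 7353.1 nmi
Excess = 7353.1 − 7132.0 = 221.1 ≈ 221 nmi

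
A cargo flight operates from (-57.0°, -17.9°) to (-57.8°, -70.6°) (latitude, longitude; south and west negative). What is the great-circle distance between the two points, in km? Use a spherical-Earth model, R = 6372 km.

cos σ = sin φ₁ sin φ₂ + cos φ₁ cos φ₂ cos Δλ
      = sin(-57.00°)sin(-57.80°) + cos(-57.00°)cos(-57.80°)cos(-52.70°) = 0.8856
σ = 27.681° → d = Rσ = 6372·0.48312 = 3078 km

3078 km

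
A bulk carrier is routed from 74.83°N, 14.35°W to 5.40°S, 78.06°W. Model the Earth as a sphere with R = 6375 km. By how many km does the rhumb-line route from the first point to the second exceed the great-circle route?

233 km

Great circle: cos σ = sin φ₁ sin φ₂ + cos φ₁ cos φ₂ cos Δλ,  σ = 1.5462 rad → d_gc = 9857.2 km
Rhumb line: Δψ = -2.1106, q = Δφ/Δψ = 0.6635, d_rh = R√(Δφ²+q²Δλ²) = 10089.9 km
Excess = 10089.9 − 9857.2 = 232.7 ≈ 233 km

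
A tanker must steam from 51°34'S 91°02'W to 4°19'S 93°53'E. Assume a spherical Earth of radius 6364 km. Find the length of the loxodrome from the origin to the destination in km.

17209 km

Δψ = ln[tan(π/4+φ₂/2)/tan(π/4+φ₁/2)] = +0.9785;  Δφ = +0.8247 rad,  Δλ = -3.0558 rad
q = Δφ/Δψ = 0.8428
d = R·√(Δφ² + q²Δλ²) = 6364·2.70413 = 17209 km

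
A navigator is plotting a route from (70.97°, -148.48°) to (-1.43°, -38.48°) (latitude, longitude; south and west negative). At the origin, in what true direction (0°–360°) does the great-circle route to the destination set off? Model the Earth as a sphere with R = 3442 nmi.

71.5°

θ = atan2( sin Δλ·cos φ₂ ,  cos φ₁ sin φ₂ − sin φ₁ cos φ₂ cos Δλ )
  = atan2(+0.9394, +0.3151) = 71.46°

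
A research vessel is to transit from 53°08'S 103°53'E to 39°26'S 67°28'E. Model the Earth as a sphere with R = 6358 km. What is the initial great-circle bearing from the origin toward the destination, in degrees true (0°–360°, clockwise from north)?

284.2°

θ = atan2( sin Δλ·cos φ₂ ,  cos φ₁ sin φ₂ − sin φ₁ cos φ₂ cos Δλ )
  = atan2(-0.4585, +0.1162) = 284.22°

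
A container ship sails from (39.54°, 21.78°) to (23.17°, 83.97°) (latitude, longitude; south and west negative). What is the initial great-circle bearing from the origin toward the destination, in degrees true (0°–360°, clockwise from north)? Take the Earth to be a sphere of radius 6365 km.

θ = atan2( sin Δλ·cos φ₂ ,  cos φ₁ sin φ₂ − sin φ₁ cos φ₂ cos Δλ )
  = atan2(+0.8132, +0.0304) = 87.86°

87.9°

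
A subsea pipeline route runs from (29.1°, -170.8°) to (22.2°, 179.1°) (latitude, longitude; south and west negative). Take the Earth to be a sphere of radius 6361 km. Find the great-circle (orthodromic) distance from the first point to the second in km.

1267 km

cos σ = sin φ₁ sin φ₂ + cos φ₁ cos φ₂ cos Δλ
      = sin(29.10°)sin(22.20°) + cos(29.10°)cos(22.20°)cos(-10.10°) = 0.9802
σ = 11.415° → d = Rσ = 6361·0.19922 = 1267 km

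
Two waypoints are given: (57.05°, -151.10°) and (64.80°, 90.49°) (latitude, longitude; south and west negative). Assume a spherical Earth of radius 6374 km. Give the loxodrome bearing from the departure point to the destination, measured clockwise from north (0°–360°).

277.7°

Δψ = ln[tan(π/4+φ₂/2)/tan(π/4+φ₁/2)] = +0.2799
Δλ = -2.0666 rad (taken the short way round)
course = atan2(Δλ, Δψ) = 277.71°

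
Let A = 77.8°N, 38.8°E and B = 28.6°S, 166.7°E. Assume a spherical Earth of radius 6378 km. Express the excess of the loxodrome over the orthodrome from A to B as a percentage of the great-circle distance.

Great circle: σ = 2.1918 rad → d_gc = Rσ = 13979.3 km
Rhumb: Δφ = -1.8570, Δλ = +2.2323, Δψ = -2.7574, q = Δφ/Δψ = 0.6735 → d_rh = R√(Δφ²+q²Δλ²) = 15238.8 km
Excess = (15238.8 − 13979.3) / 13979.3 = 1259.5 / 13979.3 = 9.01% ≈ 9.0%

9.0%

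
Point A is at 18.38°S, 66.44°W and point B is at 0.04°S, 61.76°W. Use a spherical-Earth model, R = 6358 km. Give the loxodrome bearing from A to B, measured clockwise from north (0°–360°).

14.1°

Meridional parts: M(φ₁)=-0.3264, M(φ₂)=-0.0007 → ΔM = +0.3257;  Δλ = +0.0817 rad
tan C = Δλ / ΔM = +0.2508 → C = 14.08°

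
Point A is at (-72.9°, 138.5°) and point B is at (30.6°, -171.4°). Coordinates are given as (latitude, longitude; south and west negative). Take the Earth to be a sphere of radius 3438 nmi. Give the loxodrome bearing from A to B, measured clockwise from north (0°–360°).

19.6°

Meridional parts: M(φ₁)=-1.8948, M(φ₂)=+0.5614 → ΔM = +2.4563;  Δλ = +0.8744 rad
tan C = Δλ / ΔM = +0.3560 → C = 19.60°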